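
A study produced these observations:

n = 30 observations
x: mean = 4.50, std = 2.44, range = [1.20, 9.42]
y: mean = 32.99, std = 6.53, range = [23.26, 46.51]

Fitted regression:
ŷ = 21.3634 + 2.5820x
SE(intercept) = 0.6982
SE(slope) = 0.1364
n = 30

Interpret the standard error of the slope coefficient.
SE(β̂₁) = 0.1364 is the estimated standard deviation of the slope estimate across repeated samples; relative to β̂₁ = 2.5820 that is 5.3%, a precise estimate.

What SE measures:
- The standard error quantifies the sampling variability of the coefficient estimate
- It is the estimated standard deviation of β̂₁ across hypothetical repeated samples of the same size
- Smaller SE → more precise estimate

Relative precision:
- SE / |β̂₁| = 0.1364 / 2.5820 = 5.3%
- Rule of thumb (under 20%: precise; 20% to under 50%: moderately precise; 50% or more: imprecise) → precise

Link to the t-test: t = β̂₁ / SE(β̂₁) = 2.5820 / 0.1364 = 18.9296, the statistic for H₀: β₁ = 0.

What drives SE(β̂₁): wider spread of x values → smaller SE; larger n (here n = 30) → smaller SE.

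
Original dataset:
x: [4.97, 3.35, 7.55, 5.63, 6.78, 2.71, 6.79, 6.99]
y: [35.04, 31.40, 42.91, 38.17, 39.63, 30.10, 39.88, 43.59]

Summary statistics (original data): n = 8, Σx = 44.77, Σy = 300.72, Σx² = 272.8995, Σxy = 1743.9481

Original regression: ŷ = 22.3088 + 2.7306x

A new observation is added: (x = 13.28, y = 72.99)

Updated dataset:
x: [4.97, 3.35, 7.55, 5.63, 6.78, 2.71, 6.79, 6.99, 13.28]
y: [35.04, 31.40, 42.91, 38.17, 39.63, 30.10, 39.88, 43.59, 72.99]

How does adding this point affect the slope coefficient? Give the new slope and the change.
Adding the point moves β₁ from 2.7306 to 4.0466, i.e. it increases by 1.3160 (+48.2%).

The new point has HIGH LEVERAGE: x = 13.28 is far from the original mean x̄ = 44.77/8 ≈ 5.60 (original range [2.71, 7.55]).

Step 1: Update the sums with the new point (n goes from 8 to 9)
Σx  = 44.77 + 13.28 = 58.05
Σy  = 300.72 + 72.99 = 373.71
Σx² = 272.8995 + 13.28² = 272.8995 + 176.3584 = 449.2579
Σxy = 1743.9481 + 13.28×72.99 = 1743.9481 + 969.3072 = 2713.2553

Step 2: Recompute the slope with b₁ = (nΣxy − ΣxΣy) / (nΣx² − (Σx)²)
Numerator   = 9×2713.2553 − 58.05×373.71 = 24419.2977 − 21693.8655 = 2725.4322
Denominator = 9×449.2579 − 58.05² = 4043.3211 − 3369.8025 = 673.5186
b₁(new) = 2725.4322 / 673.5186 = 4.0466

(Same formula on the original sums: (8×1743.9481 − 44.77×300.72) / (8×272.8995 − 44.77²) = 488.3504 / 178.8431 = 2.7306, matching the given fit.)

Step 3: Change in slope
Δβ₁ = 4.0466 − 2.7306 = +1.3160
Relative change = +1.3160 / 2.7306 × 100% = +48.2%
→ the slope increases when the point is added.

Because the point sits above the extension of the original line at a high-leverage x, it tilts the fit up.
In practice: examine leverage (hᵢ) and Cook's distance rather than deleting it automatically.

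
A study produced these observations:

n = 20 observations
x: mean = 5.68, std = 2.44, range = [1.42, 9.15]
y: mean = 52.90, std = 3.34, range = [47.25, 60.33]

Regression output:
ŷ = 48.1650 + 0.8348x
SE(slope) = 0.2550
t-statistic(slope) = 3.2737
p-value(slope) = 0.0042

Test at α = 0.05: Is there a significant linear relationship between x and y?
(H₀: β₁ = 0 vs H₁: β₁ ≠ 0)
Since p-value = 0.0042 < α = 0.05, reject H₀ — the slope is significantly different from 0.

Hypothesis test for the slope coefficient:

H₀: β₁ = 0 (no linear relationship)
H₁: β₁ ≠ 0 (linear relationship exists)

Test statistic: t = β̂₁ / SE(β̂₁) = 0.8348 / 0.2550 = 3.2737

The p-value (0.0042) is the probability, under H₀, of a t-statistic at least as extreme as |t| = 3.2737 (two-sided, df = n − 2 = 18).

Decision rule: reject H₀ if p-value < α.
p-value = 0.0042 < α = 0.05 → reject H₀.

Conclusion: the linear association between x and y is significant at the 5% level.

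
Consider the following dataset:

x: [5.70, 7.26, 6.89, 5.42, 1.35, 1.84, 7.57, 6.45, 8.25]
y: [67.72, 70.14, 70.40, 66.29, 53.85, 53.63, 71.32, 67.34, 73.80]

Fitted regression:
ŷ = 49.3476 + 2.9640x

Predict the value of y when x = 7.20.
ŷ = 70.6884

x = 7.20 lies inside the observed range [1.35, 8.25], so the fitted equation applies directly:

ŷ = 49.3476 + 2.9640 × 7.20
ŷ = 49.3476 + 21.3408
ŷ = 70.6884

This is a point prediction; actual observations scatter around it by roughly the residual standard deviation.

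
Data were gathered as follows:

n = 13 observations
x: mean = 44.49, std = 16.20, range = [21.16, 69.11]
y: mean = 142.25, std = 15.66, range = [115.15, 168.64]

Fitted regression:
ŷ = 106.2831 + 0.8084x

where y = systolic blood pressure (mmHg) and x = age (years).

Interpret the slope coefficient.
For each additional year of age, predicted blood pressure increases by approximately 0.8084 mmHg.

The slope coefficient β₁ = 0.8084 represents the marginal effect of age on blood pressure.

Interpretation:
- Age up by 1 year → predicted blood pressure increases by 0.8084 mmHg
- This is a linear approximation: the same per-unit change is assumed across the whole observed x range

(β₀ = 106.2831 is the fitted value at x = 0 and is not part of the slope interpretation.)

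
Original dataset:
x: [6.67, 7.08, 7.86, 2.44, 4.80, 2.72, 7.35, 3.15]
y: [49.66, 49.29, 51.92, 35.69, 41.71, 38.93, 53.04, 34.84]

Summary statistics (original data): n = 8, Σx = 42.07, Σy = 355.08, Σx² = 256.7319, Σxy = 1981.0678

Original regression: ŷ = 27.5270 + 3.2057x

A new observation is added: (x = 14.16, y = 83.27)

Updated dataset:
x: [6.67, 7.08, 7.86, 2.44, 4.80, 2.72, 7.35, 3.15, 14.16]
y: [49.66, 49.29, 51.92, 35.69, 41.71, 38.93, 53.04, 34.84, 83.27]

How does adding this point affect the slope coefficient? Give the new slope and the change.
Adding the point moves β₁ from 3.2057 to 3.9788, i.e. it increases by 0.7731 (+24.1%).

x = 14.16 lies well outside the original x-range [2.44, 7.86] (x̄ ≈ 5.26), so this observation has high leverage and can move the slope substantially.

Step 1: Update the sums with the new point (n goes from 8 to 9)
Σx  = 42.07 + 14.16 = 56.23
Σy  = 355.08 + 83.27 = 438.35
Σx² = 256.7319 + 14.16² = 256.7319 + 200.5056 = 457.2375
Σxy = 1981.0678 + 14.16×83.27 = 1981.0678 + 1179.1032 = 3160.1710

Step 2: Recompute the slope with b₁ = (nΣxy − ΣxΣy) / (nΣx² − (Σx)²)
Numerator   = 9×3160.1710 − 56.23×438.35 = 28441.5390 − 24648.4205 = 3793.1185
Denominator = 9×457.2375 − 56.23² = 4115.1375 − 3161.8129 = 953.3246
b₁(new) = 3793.1185 / 953.3246 = 3.9788

(Same formula on the original sums: (8×1981.0678 − 42.07×355.08) / (8×256.7319 − 42.07²) = 910.3268 / 283.9703 = 3.2057, matching the given fit.)

Step 3: Change in slope
Δβ₁ = 3.9788 − 3.2057 = +0.7731
Relative change = +0.7731 / 3.2057 × 100% = +24.1%
→ the slope increases when the point is added.

Because the point sits above the extension of the original line at a high-leverage x, it tilts the fit up.
In practice: check such a point for data-entry or measurement error; examine leverage (hᵢ) and Cook's distance rather than deleting it automatically.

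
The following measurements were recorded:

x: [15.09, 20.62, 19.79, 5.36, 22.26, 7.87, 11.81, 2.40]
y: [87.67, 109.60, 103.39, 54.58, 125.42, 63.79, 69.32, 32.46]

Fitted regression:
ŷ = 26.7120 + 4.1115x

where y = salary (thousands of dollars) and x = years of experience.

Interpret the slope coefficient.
An increase of one year in experience is associated with a 4.1115 thousand dollars increase in predicted salary.

β₁ = 4.1115 is the change in predicted salary (thousand dollars) per additional year of experience.

Interpretation:
- Experience up by 1 year → predicted salary increases by 4.1115 thousand dollars
- The effect is assumed constant over the observed range of x (linearity)
- The slope describes association in these data, not necessarily a causal effect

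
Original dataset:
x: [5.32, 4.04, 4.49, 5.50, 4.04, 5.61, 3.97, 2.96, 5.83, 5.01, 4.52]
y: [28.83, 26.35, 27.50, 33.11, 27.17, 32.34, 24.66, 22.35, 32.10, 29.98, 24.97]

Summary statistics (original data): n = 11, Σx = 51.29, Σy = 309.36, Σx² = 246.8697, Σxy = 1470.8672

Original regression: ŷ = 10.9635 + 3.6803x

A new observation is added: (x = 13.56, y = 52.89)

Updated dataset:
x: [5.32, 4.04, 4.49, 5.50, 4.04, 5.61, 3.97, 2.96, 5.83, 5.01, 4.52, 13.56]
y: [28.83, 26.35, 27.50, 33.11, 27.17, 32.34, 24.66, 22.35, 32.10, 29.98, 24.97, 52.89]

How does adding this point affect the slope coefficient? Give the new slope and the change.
The slope changes from 3.6803 to 2.8698 (change of -0.8105, or -22.0%).

x = 13.56 lies well outside the original x-range [2.96, 5.83] (x̄ ≈ 4.66), so this observation has high leverage and can move the slope substantially.

Step 1: Update the sums with the new point (n goes from 11 to 12)
Σx  = 51.29 + 13.56 = 64.85
Σy  = 309.36 + 52.89 = 362.25
Σx² = 246.8697 + 13.56² = 246.8697 + 183.8736 = 430.7433
Σxy = 1470.8672 + 13.56×52.89 = 1470.8672 + 717.1884 = 2188.0556

Step 2: Recompute the slope with b₁ = (nΣxy − ΣxΣy) / (nΣx² − (Σx)²)
Numerator   = 12×2188.0556 − 64.85×362.25 = 26256.6672 − 23491.9125 = 2764.7547
Denominator = 12×430.7433 − 64.85² = 5168.9196 − 4205.5225 = 963.3971
b₁(new) = 2764.7547 / 963.3971 = 2.8698

(Same formula on the original sums: (11×1470.8672 − 51.29×309.36) / (11×246.8697 − 51.29²) = 312.4648 / 84.9026 = 3.6803, matching the given fit.)

Step 3: Change in slope
Δβ₁ = 2.8698 − 3.6803 = -0.8105
Relative change = -0.8105 / 3.6803 × 100% = -22.0%
→ the slope decreases when the point is added.

A high-leverage point only changes the slope if it is off the original line; here y = 52.89 is below the original trend, so the slope decreases.
In practice: examine leverage (hᵢ) and Cook's distance rather than deleting it automatically.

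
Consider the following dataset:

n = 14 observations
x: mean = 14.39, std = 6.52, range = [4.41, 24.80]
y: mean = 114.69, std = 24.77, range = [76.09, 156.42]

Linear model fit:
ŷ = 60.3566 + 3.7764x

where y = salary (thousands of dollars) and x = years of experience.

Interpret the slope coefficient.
For each additional year of experience, predicted salary increases by approximately 3.7764 thousand dollars.

β₁ = 3.7764 is the change in predicted salary (thousand dollars) per additional year of experience.

Interpretation:
- Experience up by 1 year → predicted salary increases by 3.7764 thousand dollars
- This is a linear approximation: the same per-unit change is assumed across the whole observed x range

The intercept β₀ = 60.3566 is the predicted salary when experience = 0; since the smallest observed x is 4.41, this is an extrapolation and mainly anchors the line.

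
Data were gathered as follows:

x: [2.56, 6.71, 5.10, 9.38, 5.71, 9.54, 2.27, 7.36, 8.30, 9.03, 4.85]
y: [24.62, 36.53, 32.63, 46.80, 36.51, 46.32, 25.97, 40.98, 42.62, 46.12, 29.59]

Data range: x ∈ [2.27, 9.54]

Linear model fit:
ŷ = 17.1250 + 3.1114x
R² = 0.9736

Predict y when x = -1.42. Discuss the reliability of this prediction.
ŷ = 12.7068, but this is extrapolation (below the data range [2.27, 9.54]) and may be unreliable.

Prediction calculation:
ŷ = 17.1250 + 3.1114 × (-1.42)
ŷ = 12.7068

Reliability:
- Data range: x ∈ [2.27, 9.54]
- Prediction point: x = -1.42 is 3.69 units below the observed range → this is EXTRAPOLATION, not interpolation

Why that matters here:
- The standard error of prediction grows with (x − x̄)², and x = -1.42 is far from x̄ = 6.44
- R² describes fit only over the sampled x values; it says nothing about behaviour beyond them
- The linear relationship may not hold outside the observed range

A defensible statement: 'if the linear trend continued to x = -1.42, y would be about 12.7068' — the premise is untested.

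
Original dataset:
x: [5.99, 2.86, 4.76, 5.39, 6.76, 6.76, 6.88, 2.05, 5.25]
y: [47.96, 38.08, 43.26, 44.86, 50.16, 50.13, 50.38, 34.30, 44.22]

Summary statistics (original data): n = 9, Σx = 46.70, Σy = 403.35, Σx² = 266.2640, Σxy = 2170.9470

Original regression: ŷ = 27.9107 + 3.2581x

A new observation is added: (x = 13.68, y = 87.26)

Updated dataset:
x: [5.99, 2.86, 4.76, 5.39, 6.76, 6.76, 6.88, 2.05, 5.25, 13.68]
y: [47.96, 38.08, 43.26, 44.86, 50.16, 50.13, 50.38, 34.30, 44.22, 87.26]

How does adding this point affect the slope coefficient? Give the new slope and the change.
The slope changes from 3.2581 to 4.5295 (change of +1.2714, or +39.0%).

x = 13.68 lies well outside the original x-range [2.05, 6.88] (x̄ ≈ 5.19), so this observation has high leverage and can move the slope substantially.

Step 1: Update the sums with the new point (n goes from 9 to 10)
Σx  = 46.70 + 13.68 = 60.38
Σy  = 403.35 + 87.26 = 490.61
Σx² = 266.2640 + 13.68² = 266.2640 + 187.1424 = 453.4064
Σxy = 2170.9470 + 13.68×87.26 = 2170.9470 + 1193.7168 = 3364.6638

Step 2: Recompute the slope with b₁ = (nΣxy − ΣxΣy) / (nΣx² − (Σx)²)
Numerator   = 10×3364.6638 − 60.38×490.61 = 33646.6380 − 29623.0318 = 4023.6062
Denominator = 10×453.4064 − 60.38² = 4534.0640 − 3645.7444 = 888.3196
b₁(new) = 4023.6062 / 888.3196 = 4.5295

(Same formula on the original sums: (9×2170.9470 − 46.70×403.35) / (9×266.2640 − 46.70²) = 702.0780 / 215.4860 = 3.2581, matching the given fit.)

Step 3: Change in slope
Δβ₁ = 4.5295 − 3.2581 = +1.2714
Relative change = +1.2714 / 3.2581 × 100% = +39.0%
→ the slope increases when the point is added.

Because the point sits above the extension of the original line at a high-leverage x, it tilts the fit up.
In practice: refit with and without it and report both if conclusions differ.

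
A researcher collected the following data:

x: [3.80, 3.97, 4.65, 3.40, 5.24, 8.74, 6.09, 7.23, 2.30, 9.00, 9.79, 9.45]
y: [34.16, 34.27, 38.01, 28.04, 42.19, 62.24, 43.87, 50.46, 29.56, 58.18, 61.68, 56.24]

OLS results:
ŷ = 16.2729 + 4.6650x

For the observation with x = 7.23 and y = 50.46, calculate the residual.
Residual = 0.4591

The residual is the difference between the actual value and the predicted value:

Residual = y - ŷ

Step 1: Calculate predicted value
ŷ = 16.2729 + 4.6650 × 7.23
ŷ = 50.0009

Step 2: Calculate residual
Residual = 50.46 - 50.0009
Residual = 0.4591

Interpretation: the model underestimates the actual value by 0.4591 at this point (positive residual → observation lies above the fitted line).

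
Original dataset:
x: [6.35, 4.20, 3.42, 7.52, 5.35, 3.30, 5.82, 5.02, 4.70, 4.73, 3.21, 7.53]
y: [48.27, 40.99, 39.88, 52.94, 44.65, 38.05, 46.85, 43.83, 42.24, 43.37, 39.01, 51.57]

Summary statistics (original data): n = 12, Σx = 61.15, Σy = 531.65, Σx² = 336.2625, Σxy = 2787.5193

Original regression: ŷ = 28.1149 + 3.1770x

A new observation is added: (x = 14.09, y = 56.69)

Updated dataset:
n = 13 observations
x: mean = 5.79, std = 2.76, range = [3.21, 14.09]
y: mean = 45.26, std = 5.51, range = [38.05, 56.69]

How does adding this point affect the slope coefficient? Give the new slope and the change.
Adding the point moves β₁ from 3.1770 to 1.8238, i.e. it decreases by 1.3532 (-42.6%).

The new point has HIGH LEVERAGE: x = 14.09 is far from the original mean x̄ = 61.15/12 ≈ 5.10 (original range [3.21, 7.53]).

Step 1: Update the sums with the new point (n goes from 12 to 13)
Σx  = 61.15 + 14.09 = 75.24
Σy  = 531.65 + 56.69 = 588.34
Σx² = 336.2625 + 14.09² = 336.2625 + 198.5281 = 534.7906
Σxy = 2787.5193 + 14.09×56.69 = 2787.5193 + 798.7621 = 3586.2814

Step 2: Recompute the slope with b₁ = (nΣxy − ΣxΣy) / (nΣx² − (Σx)²)
Numerator   = 13×3586.2814 − 75.24×588.34 = 46621.6582 − 44266.7016 = 2354.9566
Denominator = 13×534.7906 − 75.24² = 6952.2778 − 5661.0576 = 1291.2202
b₁(new) = 2354.9566 / 1291.2202 = 1.8238

(Same formula on the original sums: (12×2787.5193 − 61.15×531.65) / (12×336.2625 − 61.15²) = 939.8341 / 295.8275 = 3.1770, matching the given fit.)

Step 3: Change in slope
Δβ₁ = 1.8238 − 3.1770 = -1.3532
Relative change = -1.3532 / 3.1770 × 100% = -42.6%
→ the slope decreases when the point is added.

Because the point sits below the extension of the original line at a high-leverage x, it tilts the fit down.
In practice: examine leverage (hᵢ) and Cook's distance rather than deleting it automatically.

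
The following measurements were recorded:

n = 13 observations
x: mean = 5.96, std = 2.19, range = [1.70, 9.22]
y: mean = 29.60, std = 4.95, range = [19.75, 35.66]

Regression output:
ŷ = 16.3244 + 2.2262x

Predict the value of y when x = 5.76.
ŷ = 29.1473

Plug x = 5.76 into the fitted line:

ŷ = 16.3244 + 2.2262 × 5.76
ŷ = 16.3244 + 12.8229
ŷ = 29.1473

This is a point prediction; actual observations scatter around it by roughly the residual standard deviation.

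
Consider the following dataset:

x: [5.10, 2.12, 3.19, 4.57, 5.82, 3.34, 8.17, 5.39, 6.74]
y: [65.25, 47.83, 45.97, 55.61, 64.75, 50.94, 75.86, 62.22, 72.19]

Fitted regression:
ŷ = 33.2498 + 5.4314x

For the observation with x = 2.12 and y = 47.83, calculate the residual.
Residual = 3.0656

The residual is the difference between the actual value and the predicted value:

Residual = y - ŷ

Step 1: Calculate predicted value
ŷ = 33.2498 + 5.4314 × 2.12
ŷ = 44.7644

Step 2: Calculate residual
Residual = 47.83 - 44.7644
Residual = 3.0656

Sign check: y > ŷ, so the point is above the line and the fit underestimates here.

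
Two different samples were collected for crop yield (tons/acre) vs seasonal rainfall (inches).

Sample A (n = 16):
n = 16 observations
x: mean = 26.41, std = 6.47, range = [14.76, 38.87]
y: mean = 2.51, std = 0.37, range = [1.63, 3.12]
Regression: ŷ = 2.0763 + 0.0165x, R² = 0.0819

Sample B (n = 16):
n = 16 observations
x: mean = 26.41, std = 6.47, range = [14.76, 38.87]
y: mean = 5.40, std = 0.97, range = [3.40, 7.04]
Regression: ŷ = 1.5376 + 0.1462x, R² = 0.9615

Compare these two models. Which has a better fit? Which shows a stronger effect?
Model B has the better fit (R² = 0.9615 vs 0.0819). Model B shows the stronger effect (|β₁| = 0.1462 vs 0.0165).

Model Comparison:

Which explains more variance? (R²)
- Model A: R² = 0.0819 → 8.19% of variance in crop yield explained
- Model B: R² = 0.9615 → 96.15% of variance in crop yield explained
- 0.9615 > 0.0819 → Model B has the better fit

Effect size (slope magnitude):
- Model A: β₁ = 0.0165 → predicted crop yield rises 0.0165 tons/acre per additional inch of rainfall
- Model B: β₁ = 0.1462 → predicted crop yield rises 0.1462 tons/acre per additional inch of rainfall
- |0.0165| < |0.1462| → Model B shows the stronger marginal effect

Notes:
- A steeper slope doesn't make a better model if the scatter around the line is large.
- A better fit (higher R²) doesn't necessarily mean a more important relationship.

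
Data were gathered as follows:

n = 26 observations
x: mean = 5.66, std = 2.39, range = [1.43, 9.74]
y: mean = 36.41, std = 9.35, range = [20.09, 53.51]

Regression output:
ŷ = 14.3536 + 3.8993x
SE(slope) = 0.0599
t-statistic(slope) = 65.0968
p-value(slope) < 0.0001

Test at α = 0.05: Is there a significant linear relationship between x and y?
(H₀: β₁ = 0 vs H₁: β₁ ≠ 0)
Reject H₀: p-value < 0.0001 < α = 0.05. The linear relationship is significant at the 5% level.

Hypothesis test for the slope coefficient:

H₀: β₁ = 0 (no linear relationship)
H₁: β₁ ≠ 0 (linear relationship exists)

Test statistic: t = β̂₁ / SE(β̂₁) = 3.8993 / 0.0599 = 65.0968

p < 0.0001: how often a slope estimate this far from 0 (in SE units) would arise by chance if β₁ were truly 0.

Decision rule: reject H₀ if p-value < α.
p-value < 0.0001 < α = 0.05 → reject H₀.

There is sufficient evidence at the 5% significance level to conclude that a linear relationship exists between x and y.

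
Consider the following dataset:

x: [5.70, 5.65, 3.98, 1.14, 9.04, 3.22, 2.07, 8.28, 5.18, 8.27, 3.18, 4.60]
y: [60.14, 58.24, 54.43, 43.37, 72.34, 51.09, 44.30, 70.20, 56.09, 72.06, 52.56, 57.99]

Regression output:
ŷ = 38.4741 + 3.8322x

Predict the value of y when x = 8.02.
ŷ = 69.2083

x = 8.02 lies inside the observed range [1.14, 9.04], so the fitted equation applies directly:

ŷ = 38.4741 + 3.8322 × 8.02
ŷ = 38.4741 + 30.7342
ŷ = 69.2083

This is a point prediction; actual observations scatter around it by roughly the residual standard deviation.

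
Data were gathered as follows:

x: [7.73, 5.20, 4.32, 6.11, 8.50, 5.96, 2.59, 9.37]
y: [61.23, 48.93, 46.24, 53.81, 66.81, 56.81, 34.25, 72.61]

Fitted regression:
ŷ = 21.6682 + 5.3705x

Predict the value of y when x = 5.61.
ŷ = 51.7967

Plug x = 5.61 into the fitted line:

ŷ = 21.6682 + 5.3705 × 5.61
ŷ = 21.6682 + 30.1285
ŷ = 51.7967

This is the fitted mean response at that x — an individual observation would come with a wider prediction interval.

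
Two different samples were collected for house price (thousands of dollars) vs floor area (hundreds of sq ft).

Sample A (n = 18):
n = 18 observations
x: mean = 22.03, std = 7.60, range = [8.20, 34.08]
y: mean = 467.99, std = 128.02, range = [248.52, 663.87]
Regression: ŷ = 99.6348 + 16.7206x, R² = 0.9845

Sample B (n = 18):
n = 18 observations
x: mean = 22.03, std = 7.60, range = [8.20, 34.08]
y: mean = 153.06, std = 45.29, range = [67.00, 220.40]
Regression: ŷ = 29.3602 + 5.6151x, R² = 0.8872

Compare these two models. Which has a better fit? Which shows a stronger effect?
Model A has the better fit (R² = 0.9845 vs 0.8872). Model A shows the stronger effect (|β₁| = 16.7206 vs 5.6151).

Model Comparison:

Which explains more variance? (R²)
- Model A: R² = 0.9845 → 98.45% of variance in house price explained
- Model B: R² = 0.8872 → 88.72% of variance in house price explained
- 0.9845 > 0.8872 → Model A has the better fit

Effect size (slope magnitude):
- Model A: β₁ = 16.7206 → predicted house price rises 16.7206 thousand dollars per additional hundred sq ft of floor area
- Model B: β₁ = 5.6151 → predicted house price rises 5.6151 thousand dollars per additional hundred sq ft of floor area
- |16.7206| > |5.6151| → Model A shows the stronger marginal effect

Note: The two samples could reflect different populations, time periods, or measurement quality.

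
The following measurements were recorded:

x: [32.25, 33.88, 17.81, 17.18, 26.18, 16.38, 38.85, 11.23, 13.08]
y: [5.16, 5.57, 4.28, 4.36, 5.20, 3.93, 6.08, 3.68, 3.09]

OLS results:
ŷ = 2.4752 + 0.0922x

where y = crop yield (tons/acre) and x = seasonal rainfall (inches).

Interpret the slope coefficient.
On average, crop yield is about 0.0922 tons/acre higher for every extra inch of rainfall.

The slope β₁ = 0.0922 gives the rate at which the fitted crop yield changes with rainfall.

Interpretation:
- Rainfall up by 1 inch → predicted crop yield increases by 0.0922 tons/acre
- The effect is assumed constant over the observed range of x (linearity)
- The slope describes association in these data, not necessarily a causal effect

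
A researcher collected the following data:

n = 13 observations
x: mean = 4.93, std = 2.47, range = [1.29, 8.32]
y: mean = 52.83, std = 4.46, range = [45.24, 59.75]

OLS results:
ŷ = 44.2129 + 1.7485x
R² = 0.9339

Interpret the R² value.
About 93.39% of the variability in y is accounted for by the regression on x (R² = 0.9339) — a strong linear fit.

The coefficient of determination R² is the fraction of the total variation in y that the fitted line accounts for.

Here R² = 0.9339:
- Explained: 93.39% of the variation in y
- Unexplained (residual): 100% − 93.39% = 6.61%
- Rule of thumb (below 0.3 weak; 0.3 to below 0.7 moderate; 0.7 and above strong) → strong

Calculation: R² = 1 − (SS_res / SS_tot), where SS_res is the sum of squared residuals and SS_tot the total sum of squares.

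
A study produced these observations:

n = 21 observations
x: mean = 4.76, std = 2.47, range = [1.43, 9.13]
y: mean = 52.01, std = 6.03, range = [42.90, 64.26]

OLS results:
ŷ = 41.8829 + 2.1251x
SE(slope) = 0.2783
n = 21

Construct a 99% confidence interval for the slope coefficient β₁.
The 99% CI for β₁ is (1.3289, 2.9213)

Confidence interval for the slope:

The 99% CI for β₁ is: β̂₁ ± t*(α/2, n-2) × SE(β̂₁)

Step 1: Find critical t-value
- Confidence level = 0.99
- Degrees of freedom = n - 2 = 21 - 2 = 19
- t*(α/2, 19) = 2.8609

Step 2: Calculate margin of error
Margin = 2.8609 × 0.2783 = 0.7962

Step 3: Construct interval
CI = 2.1251 ± 0.7962
CI = (1.3289, 2.9213)

Interpretation: We are 99% confident that the true slope β₁ lies between 1.3289 and 2.9213.
Both endpoints are positive, so the data support a genuinely positive slope at this confidence level.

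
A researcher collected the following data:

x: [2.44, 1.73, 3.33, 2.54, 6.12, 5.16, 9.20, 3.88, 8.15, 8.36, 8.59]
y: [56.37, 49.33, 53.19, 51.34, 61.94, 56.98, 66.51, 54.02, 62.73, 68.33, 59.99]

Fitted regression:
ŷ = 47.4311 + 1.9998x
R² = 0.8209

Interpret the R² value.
About 82.09% of the variability in y is accounted for by the regression on x (R² = 0.8209) — a strong linear fit.

The coefficient of determination R² is the fraction of the total variation in y that the fitted line accounts for.

Here R² = 0.8209:
- Explained: 82.09% of the variation in y
- Unexplained (residual): 100% − 82.09% = 17.91%
- Rule of thumb (below 0.3 weak; 0.3 to below 0.7 moderate; 0.7 and above strong) → strong

Calculation: R² = 1 − (SS_res / SS_tot), where SS_res is the sum of squared residuals and SS_tot the total sum of squares.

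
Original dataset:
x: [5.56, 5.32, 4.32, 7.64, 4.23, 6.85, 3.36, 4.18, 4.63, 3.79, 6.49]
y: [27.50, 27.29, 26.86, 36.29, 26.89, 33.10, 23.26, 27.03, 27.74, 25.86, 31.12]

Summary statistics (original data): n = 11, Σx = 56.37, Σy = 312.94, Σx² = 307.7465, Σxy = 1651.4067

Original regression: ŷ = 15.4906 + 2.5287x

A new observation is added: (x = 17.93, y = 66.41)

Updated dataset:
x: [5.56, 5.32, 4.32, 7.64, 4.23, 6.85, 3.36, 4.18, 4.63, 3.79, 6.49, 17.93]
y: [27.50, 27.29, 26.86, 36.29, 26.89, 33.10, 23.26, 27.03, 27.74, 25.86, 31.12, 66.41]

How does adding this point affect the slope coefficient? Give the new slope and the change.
Adding the point moves β₁ from 2.5287 to 2.9158, i.e. it increases by 0.3871 (+15.3%).

The new point has HIGH LEVERAGE: x = 17.93 is far from the original mean x̄ = 56.37/11 ≈ 5.12 (original range [3.36, 7.64]).

Step 1: Update the sums with the new point (n goes from 11 to 12)
Σx  = 56.37 + 17.93 = 74.30
Σy  = 312.94 + 66.41 = 379.35
Σx² = 307.7465 + 17.93² = 307.7465 + 321.4849 = 629.2314
Σxy = 1651.4067 + 17.93×66.41 = 1651.4067 + 1190.7313 = 2842.1380

Step 2: Recompute the slope with b₁ = (nΣxy − ΣxΣy) / (nΣx² − (Σx)²)
Numerator   = 12×2842.1380 − 74.30×379.35 = 34105.6560 − 28185.7050 = 5919.9510
Denominator = 12×629.2314 − 74.30² = 7550.7768 − 5520.4900 = 2030.2868
b₁(new) = 5919.9510 / 2030.2868 = 2.9158

(Same formula on the original sums: (11×1651.4067 − 56.37×312.94) / (11×307.7465 − 56.37²) = 525.0459 / 207.6346 = 2.5287, matching the given fit.)

Step 3: Change in slope
Δβ₁ = 2.9158 − 2.5287 = +0.3871
Relative change = +0.3871 / 2.5287 × 100% = +15.3%
→ the slope increases when the point is added.

A high-leverage point only changes the slope if it is off the original line; here y = 66.41 is above the original trend, so the slope increases.
In practice: investigate whether it comes from the same population as the rest of the sample; check such a point for data-entry or measurement error.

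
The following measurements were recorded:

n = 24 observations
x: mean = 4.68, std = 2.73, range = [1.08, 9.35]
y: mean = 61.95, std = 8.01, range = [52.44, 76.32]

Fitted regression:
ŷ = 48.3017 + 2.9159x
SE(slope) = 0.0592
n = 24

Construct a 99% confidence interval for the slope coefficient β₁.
The 99% CI for β₁ is (2.7490, 3.0828)

Confidence interval for the slope:

The 99% CI for β₁ is: β̂₁ ± t*(α/2, n-2) × SE(β̂₁)

Step 1: Find critical t-value
- Confidence level = 0.99
- Degrees of freedom = n - 2 = 24 - 2 = 22
- t*(α/2, 22) = 2.8188

Step 2: Calculate margin of error
Margin = 2.8188 × 0.0592 = 0.1669

Step 3: Construct interval
CI = 2.9159 ± 0.1669
CI = (2.7490, 3.0828)

Interpretation: each one-unit increase in x is associated with a change in mean y of between 2.7490 and 3.0828, with 99% confidence.
The interval does not include 0, suggesting a significant linear relationship.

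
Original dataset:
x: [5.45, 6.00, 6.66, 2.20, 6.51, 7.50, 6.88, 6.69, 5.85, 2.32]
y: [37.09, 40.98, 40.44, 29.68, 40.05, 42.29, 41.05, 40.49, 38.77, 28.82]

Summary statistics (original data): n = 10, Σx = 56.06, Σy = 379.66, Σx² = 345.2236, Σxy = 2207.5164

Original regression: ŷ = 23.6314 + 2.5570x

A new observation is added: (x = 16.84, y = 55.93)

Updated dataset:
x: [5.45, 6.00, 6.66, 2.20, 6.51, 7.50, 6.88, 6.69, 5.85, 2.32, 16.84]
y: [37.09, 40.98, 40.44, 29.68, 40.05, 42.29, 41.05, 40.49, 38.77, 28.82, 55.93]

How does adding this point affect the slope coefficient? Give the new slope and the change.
New slope β₁ = 1.8026 versus 2.5570 before: a change of -0.7544 (-29.5%).

x = 16.84 lies well outside the original x-range [2.20, 7.50] (x̄ ≈ 5.61), so this observation has high leverage and can move the slope substantially.

Step 1: Update the sums with the new point (n goes from 10 to 11)
Σx  = 56.06 + 16.84 = 72.90
Σy  = 379.66 + 55.93 = 435.59
Σx² = 345.2236 + 16.84² = 345.2236 + 283.5856 = 628.8092
Σxy = 2207.5164 + 16.84×55.93 = 2207.5164 + 941.8612 = 3149.3776

Step 2: Recompute the slope with b₁ = (nΣxy − ΣxΣy) / (nΣx² − (Σx)²)
Numerator   = 11×3149.3776 − 72.90×435.59 = 34643.1536 − 31754.5110 = 2888.6426
Denominator = 11×628.8092 − 72.90² = 6916.9012 − 5314.4100 = 1602.4912
b₁(new) = 2888.6426 / 1602.4912 = 1.8026

(Same formula on the original sums: (10×2207.5164 − 56.06×379.66) / (10×345.2236 − 56.06²) = 791.4244 / 309.5124 = 2.5570, matching the given fit.)

Step 3: Change in slope
Δβ₁ = 1.8026 − 2.5570 = -0.7544
Relative change = -0.7544 / 2.5570 × 100% = -29.5%
→ the slope decreases when the point is added.

Because the point sits below the extension of the original line at a high-leverage x, it tilts the fit down.
In practice: refit with and without it and report both if conclusions differ.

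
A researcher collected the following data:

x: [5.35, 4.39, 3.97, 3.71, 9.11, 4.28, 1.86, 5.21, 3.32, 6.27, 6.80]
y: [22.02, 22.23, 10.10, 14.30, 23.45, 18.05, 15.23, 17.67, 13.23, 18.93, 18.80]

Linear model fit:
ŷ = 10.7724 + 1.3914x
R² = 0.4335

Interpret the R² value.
The model explains 43.35% of the variance in y (R² = 0.4335), leaving 56.65% unexplained; the fit is moderate.

R² = 1 − SS_res/SS_tot compares the residual scatter to the total scatter of y about its mean.

Here R² = 0.4335:
- Explained: 43.35% of the variation in y
- Unexplained (residual): 100% − 43.35% = 56.65%
- Rule of thumb (below 0.3 weak; 0.3 to below 0.7 moderate; 0.7 and above strong) → moderate

Equivalently, for simple linear regression R² = r², so |r| = √0.4335 ≈ 0.6584.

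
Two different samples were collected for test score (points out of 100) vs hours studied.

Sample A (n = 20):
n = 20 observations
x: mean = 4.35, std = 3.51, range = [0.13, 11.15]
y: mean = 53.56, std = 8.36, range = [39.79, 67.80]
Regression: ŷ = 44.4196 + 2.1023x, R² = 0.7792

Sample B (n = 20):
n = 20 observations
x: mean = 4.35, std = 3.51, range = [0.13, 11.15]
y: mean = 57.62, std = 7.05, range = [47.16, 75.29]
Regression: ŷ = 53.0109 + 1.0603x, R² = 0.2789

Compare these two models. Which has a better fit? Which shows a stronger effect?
Model A has the better fit (R² = 0.7792 vs 0.2789). Model A shows the stronger effect (|β₁| = 2.1023 vs 1.0603).

Model Comparison:

Fit — compare R²:
- Model A: R² = 0.7792 → 77.92% of variance in test score explained
- Model B: R² = 0.2789 → 27.89% of variance in test score explained
- 0.7792 > 0.2789 → Model A has the better fit

Which has the larger per-hour effect? (|β₁|)
- Model A: β₁ = 2.1023 → predicted test score rises 2.1023 points per additional hour of study time
- Model B: β₁ = 1.0603 → predicted test score rises 1.0603 points per additional hour of study time
- |2.1023| > |1.0603| → Model A shows the stronger marginal effect

Notes:
- A better fit (higher R²) doesn't necessarily mean a more important relationship.
- A steeper slope doesn't make a better model if the scatter around the line is large.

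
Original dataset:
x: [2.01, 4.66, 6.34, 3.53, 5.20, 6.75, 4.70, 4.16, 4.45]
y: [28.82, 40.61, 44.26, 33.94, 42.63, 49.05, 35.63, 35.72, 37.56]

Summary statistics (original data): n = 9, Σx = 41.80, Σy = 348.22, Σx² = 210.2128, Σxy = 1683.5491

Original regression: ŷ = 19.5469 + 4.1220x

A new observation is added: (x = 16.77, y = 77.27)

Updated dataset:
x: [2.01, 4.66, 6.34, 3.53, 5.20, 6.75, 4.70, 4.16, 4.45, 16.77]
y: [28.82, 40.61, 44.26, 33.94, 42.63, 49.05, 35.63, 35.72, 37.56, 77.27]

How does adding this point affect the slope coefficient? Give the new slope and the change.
New slope β₁ = 3.2835 versus 4.1220 before: a change of -0.8385 (-20.3%).

The new point has HIGH LEVERAGE: x = 16.77 is far from the original mean x̄ = 41.80/9 ≈ 4.64 (original range [2.01, 6.75]).

Step 1: Update the sums with the new point (n goes from 9 to 10)
Σx  = 41.80 + 16.77 = 58.57
Σy  = 348.22 + 77.27 = 425.49
Σx² = 210.2128 + 16.77² = 210.2128 + 281.2329 = 491.4457
Σxy = 1683.5491 + 16.77×77.27 = 1683.5491 + 1295.8179 = 2979.3670

Step 2: Recompute the slope with b₁ = (nΣxy − ΣxΣy) / (nΣx² − (Σx)²)
Numerator   = 10×2979.3670 − 58.57×425.49 = 29793.6700 − 24920.9493 = 4872.7207
Denominator = 10×491.4457 − 58.57² = 4914.4570 − 3430.4449 = 1484.0121
b₁(new) = 4872.7207 / 1484.0121 = 3.2835

(Same formula on the original sums: (9×1683.5491 − 41.80×348.22) / (9×210.2128 − 41.80²) = 596.3459 / 144.6752 = 4.1220, matching the given fit.)

Step 3: Change in slope
Δβ₁ = 3.2835 − 4.1220 = -0.8385
Relative change = -0.8385 / 4.1220 × 100% = -20.3%
→ the slope decreases when the point is added.

Because the point sits below the extension of the original line at a high-leverage x, it tilts the fit down.
In practice: examine leverage (hᵢ) and Cook's distance rather than deleting it automatically; refit with and without it and report both if conclusions differ.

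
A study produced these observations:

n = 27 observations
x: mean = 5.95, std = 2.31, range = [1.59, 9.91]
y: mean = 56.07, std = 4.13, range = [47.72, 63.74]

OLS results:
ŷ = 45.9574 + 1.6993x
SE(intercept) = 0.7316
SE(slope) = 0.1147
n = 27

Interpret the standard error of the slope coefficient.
SE(β̂₁) = 0.1147 is the estimated standard deviation of the slope estimate across repeated samples; relative to β̂₁ = 1.6993 that is 6.7%, a precise estimate.

SE(β̂₁) = s / √Sxx, where s is the residual standard deviation and Sxx = Σ(x − x̄)². It is the yardstick for how far β̂₁ = 1.6993 could plausibly be from the true slope.

Relative precision:
- SE / |β̂₁| = 0.1147 / 1.6993 = 6.7%
- Rule of thumb (under 20%: precise; 20% to under 50%: moderately precise; 50% or more: imprecise) → precise

Link to the t-test: t = β̂₁ / SE(β̂₁) = 1.6993 / 0.1147 = 14.8152, the statistic for H₀: β₁ = 0.

What drives SE(β̂₁): larger n (here n = 27) → smaller SE.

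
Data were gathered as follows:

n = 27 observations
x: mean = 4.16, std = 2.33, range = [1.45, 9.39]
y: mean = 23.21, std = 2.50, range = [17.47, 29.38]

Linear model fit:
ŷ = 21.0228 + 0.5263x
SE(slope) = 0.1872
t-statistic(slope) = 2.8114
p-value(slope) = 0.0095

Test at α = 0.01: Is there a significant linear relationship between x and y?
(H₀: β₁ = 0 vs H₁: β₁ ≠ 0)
p-value = 0.0095 < α = 0.01, so we reject H₀. The relationship is significant.

Hypothesis test for the slope coefficient:

H₀: β₁ = 0 (no linear relationship)
H₁: β₁ ≠ 0 (linear relationship exists)

Test statistic: t = β̂₁ / SE(β̂₁) = 0.5263 / 0.1872 = 2.8114

The p-value (0.0095) is the probability, under H₀, of a t-statistic at least as extreme as |t| = 2.8114 (two-sided, df = n − 2 = 25).

Decision rule: reject H₀ if p-value < α.
p-value = 0.0095 < α = 0.01 → reject H₀.

Conclusion: the linear association between x and y is significant at the 1% level.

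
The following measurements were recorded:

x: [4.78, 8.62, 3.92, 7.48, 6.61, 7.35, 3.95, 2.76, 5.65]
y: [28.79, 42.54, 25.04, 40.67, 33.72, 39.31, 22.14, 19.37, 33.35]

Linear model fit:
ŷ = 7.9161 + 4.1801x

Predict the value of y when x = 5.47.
ŷ = 30.7812

To predict y for x = 5.47, substitute into the regression equation:

ŷ = 7.9161 + 4.1801 × 5.47
ŷ = 7.9161 + 22.8651
ŷ = 30.7812

This is the fitted mean response at that x — an individual observation would come with a wider prediction interval.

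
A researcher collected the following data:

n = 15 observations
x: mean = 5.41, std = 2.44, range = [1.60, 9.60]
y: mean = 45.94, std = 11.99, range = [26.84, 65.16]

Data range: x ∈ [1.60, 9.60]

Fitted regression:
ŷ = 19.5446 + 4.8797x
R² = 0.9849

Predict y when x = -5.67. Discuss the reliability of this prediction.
ŷ = -8.1233, but this is extrapolation (below the data range [1.60, 9.60]) and may be unreliable.

Prediction calculation:
ŷ = 19.5446 + 4.8797 × (-5.67)
ŷ = -8.1233

Reliability:
- Data range: x ∈ [1.60, 9.60]
- Prediction point: x = -5.67 is 7.27 units below the observed range → this is EXTRAPOLATION, not interpolation

Why that matters here:
- Real relationships often flatten, saturate, or turn nonlinear at extremes
- There are no observations near this x to validate the fitted line there

The R² = 0.9849 only validates the fit within [1.60, 9.60]; treat ŷ = -8.1233 with caution.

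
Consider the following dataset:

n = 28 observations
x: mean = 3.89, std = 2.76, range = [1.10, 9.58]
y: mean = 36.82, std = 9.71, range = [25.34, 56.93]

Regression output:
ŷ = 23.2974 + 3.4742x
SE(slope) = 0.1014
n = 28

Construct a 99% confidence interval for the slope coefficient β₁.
The 99% CI for β₁ is (3.1924, 3.7560)

Confidence interval for the slope:

The 99% CI for β₁ is: β̂₁ ± t*(α/2, n-2) × SE(β̂₁)

Step 1: Find critical t-value
- Confidence level = 0.99
- Degrees of freedom = n - 2 = 28 - 2 = 26
- t*(α/2, 26) = 2.7787

Step 2: Calculate margin of error
Margin = 2.7787 × 0.1014 = 0.2818

Step 3: Construct interval
CI = 3.4742 ± 0.2818
CI = (3.1924, 3.7560)

Interpretation: intervals built this way capture the true β₁ in 99% of repeated samples; here the plausible range for the per-unit effect of x on y is 3.1924 to 3.7560.
Both endpoints are positive, so the data support a genuinely positive slope at this confidence level.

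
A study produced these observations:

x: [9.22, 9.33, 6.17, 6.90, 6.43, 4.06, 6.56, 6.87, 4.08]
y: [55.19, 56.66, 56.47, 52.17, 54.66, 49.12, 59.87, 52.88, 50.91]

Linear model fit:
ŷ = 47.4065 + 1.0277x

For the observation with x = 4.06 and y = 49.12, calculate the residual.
Residual = -2.4590

The residual is the difference between the actual value and the predicted value:

Residual = y - ŷ

Step 1: Calculate predicted value
ŷ = 47.4065 + 1.0277 × 4.06
ŷ = 51.5790

Step 2: Calculate residual
Residual = 49.12 - 51.5790
Residual = -2.4590

The residual is negative, so the observed y = 49.12 sits below the regression line (the line overestimates it by 2.4590).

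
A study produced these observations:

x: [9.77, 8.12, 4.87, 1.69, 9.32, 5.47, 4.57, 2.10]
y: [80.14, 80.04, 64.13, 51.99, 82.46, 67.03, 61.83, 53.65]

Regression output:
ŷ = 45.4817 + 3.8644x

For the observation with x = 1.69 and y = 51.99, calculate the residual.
Residual = -0.0225

The residual is the difference between the actual value and the predicted value:

Residual = y - ŷ

Step 1: Calculate predicted value
ŷ = 45.4817 + 3.8644 × 1.69
ŷ = 52.0125

Step 2: Calculate residual
Residual = 51.99 - 52.0125
Residual = -0.0225

The residual is negative, so the observed y = 51.99 sits below the regression line (the line overestimates it by 0.0225).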